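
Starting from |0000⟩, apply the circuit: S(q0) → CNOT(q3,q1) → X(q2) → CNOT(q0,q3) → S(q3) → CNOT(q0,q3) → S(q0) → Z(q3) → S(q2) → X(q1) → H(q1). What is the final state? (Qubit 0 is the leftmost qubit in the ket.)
(1/√2)i|0010⟩ - (1/√2)i|0110⟩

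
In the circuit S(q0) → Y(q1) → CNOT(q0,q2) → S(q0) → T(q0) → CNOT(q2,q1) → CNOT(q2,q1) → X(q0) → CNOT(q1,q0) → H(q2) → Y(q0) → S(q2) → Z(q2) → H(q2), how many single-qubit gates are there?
10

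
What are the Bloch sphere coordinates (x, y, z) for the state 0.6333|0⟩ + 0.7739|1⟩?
(0.9802, 0, -0.1979)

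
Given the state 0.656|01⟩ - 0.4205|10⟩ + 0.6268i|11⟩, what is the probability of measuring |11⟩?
0.3929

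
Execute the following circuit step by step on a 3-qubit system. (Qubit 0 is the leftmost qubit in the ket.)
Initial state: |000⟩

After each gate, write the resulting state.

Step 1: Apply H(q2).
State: 1/√2|000⟩ + 1/√2|001⟩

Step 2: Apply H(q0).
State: 1/2|000⟩ + 1/2|001⟩ + 1/2|100⟩ + 1/2|101⟩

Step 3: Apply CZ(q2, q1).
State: 1/2|000⟩ + 1/2|001⟩ + 1/2|100⟩ + 1/2|101⟩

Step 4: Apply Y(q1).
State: (1/2)i|010⟩ + (1/2)i|011⟩ + (1/2)i|110⟩ + (1/2)i|111⟩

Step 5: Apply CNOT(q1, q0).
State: (1/2)i|010⟩ + (1/2)i|011⟩ + (1/2)i|110⟩ + (1/2)i|111⟩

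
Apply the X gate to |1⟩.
|0⟩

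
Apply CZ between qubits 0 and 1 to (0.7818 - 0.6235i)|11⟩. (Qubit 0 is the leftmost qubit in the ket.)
(-0.7818 + 0.6235i)|11⟩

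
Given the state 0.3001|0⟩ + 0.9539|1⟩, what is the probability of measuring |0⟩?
0.09006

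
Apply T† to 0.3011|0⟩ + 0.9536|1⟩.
0.3011|0⟩ + (0.6743 - 0.6743i)|1⟩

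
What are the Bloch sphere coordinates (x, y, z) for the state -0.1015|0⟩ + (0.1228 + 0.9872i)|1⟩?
(-0.02493, -0.2004, -0.9793)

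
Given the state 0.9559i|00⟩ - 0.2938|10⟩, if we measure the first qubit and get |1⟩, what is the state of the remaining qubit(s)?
-|0⟩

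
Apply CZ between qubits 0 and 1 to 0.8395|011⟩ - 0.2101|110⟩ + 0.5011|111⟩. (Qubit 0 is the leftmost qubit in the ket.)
0.8395|011⟩ + 0.2101|110⟩ - 0.5011|111⟩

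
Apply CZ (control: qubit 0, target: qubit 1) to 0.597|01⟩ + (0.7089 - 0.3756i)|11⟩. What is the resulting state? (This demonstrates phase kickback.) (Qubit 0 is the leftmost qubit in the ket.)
0.597|01⟩ + (-0.7089 + 0.3756i)|11⟩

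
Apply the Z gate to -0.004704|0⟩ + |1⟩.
-0.004704|0⟩ - |1⟩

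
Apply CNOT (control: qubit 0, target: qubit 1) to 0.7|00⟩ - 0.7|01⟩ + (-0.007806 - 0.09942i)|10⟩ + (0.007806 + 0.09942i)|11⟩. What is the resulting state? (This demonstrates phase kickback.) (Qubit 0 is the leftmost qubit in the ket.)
0.7|00⟩ - 0.7|01⟩ + (0.007806 + 0.09942i)|10⟩ + (-0.007806 - 0.09942i)|11⟩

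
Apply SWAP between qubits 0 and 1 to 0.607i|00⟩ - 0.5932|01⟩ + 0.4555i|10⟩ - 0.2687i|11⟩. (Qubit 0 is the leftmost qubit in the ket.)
0.607i|00⟩ + 0.4555i|01⟩ - 0.5932|10⟩ - 0.2687i|11⟩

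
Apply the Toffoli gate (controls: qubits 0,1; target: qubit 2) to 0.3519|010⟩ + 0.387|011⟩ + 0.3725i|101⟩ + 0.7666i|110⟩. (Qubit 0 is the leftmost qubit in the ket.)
0.3519|010⟩ + 0.387|011⟩ + 0.3725i|101⟩ + 0.7666i|111⟩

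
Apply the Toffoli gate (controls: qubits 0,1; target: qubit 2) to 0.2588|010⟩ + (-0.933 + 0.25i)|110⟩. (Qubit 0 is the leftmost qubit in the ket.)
0.2588|010⟩ + (-0.933 + 0.25i)|111⟩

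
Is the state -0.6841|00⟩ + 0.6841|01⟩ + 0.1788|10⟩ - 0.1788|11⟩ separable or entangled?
Separable

Writing the state as a|00⟩ + b|01⟩ + c|10⟩ + d|11⟩, it is a product state iff ad − bc = 0.
Here (a, b, c, d) = (-0.6841, 0.6841, 0.1788, -0.1788): ad − bc = (-0.6841)(-0.1788) − (0.6841)(0.1788) = 0, so the state is separable.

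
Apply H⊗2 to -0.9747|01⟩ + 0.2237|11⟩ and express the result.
-0.3755|00⟩ + 0.3755|01⟩ - 0.5992|10⟩ + 0.5992|11⟩

H⊗2 gives amp(|y⟩) = (1/2) Σ_x (−1)^(x·y) amp(|x⟩), where x·y is the number of positions in which both x and y have a 1.
|00⟩: (-0.9747 + 0.2237)/2 = -0.3755
|01⟩: (0.9747 - 0.2237)/2 = 0.3755
|10⟩: (-0.9747 - 0.2237)/2 = -0.5992
|11⟩: (0.9747 + 0.2237)/2 = 0.5992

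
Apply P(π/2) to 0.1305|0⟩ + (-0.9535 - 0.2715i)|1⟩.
0.1305|0⟩ + (0.2715 - 0.9535i)|1⟩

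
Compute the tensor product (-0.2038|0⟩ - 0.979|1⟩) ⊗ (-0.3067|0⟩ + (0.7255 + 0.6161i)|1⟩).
0.06251|00⟩ + (-0.1479 - 0.1256i)|01⟩ + 0.3003|10⟩ + (-0.7103 - 0.6032i)|11⟩

amp(|b₁b₂…⟩) = product of the factor amplitudes for bits b₁, b₂, …; only kets whose every factor amplitude is nonzero survive.
|00⟩: (-0.2038)(-0.3067) = 0.06251
|01⟩: (-0.2038)(0.7255 + 0.6161i) = (-0.1479 - 0.1256i)
|10⟩: (-0.979)(-0.3067) = 0.3003
|11⟩: (-0.979)(0.7255 + 0.6161i) = (-0.7103 - 0.6032i)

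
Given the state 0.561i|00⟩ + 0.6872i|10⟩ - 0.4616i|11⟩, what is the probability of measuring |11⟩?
0.2131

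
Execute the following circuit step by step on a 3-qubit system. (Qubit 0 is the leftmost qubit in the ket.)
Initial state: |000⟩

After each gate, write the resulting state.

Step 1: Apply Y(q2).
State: i|001⟩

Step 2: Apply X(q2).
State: i|000⟩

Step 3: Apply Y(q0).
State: -|100⟩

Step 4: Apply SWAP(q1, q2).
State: -|100⟩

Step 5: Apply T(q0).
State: (-1/√2 - (1/√2)i)|100⟩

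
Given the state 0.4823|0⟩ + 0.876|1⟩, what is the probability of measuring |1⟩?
0.7674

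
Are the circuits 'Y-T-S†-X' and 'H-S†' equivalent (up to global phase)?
No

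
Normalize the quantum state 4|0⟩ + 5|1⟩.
0.6247|0⟩ + 0.7809|1⟩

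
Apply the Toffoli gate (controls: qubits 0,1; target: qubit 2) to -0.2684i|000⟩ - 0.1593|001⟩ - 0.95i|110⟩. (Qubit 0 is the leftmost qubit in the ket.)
-0.2684i|000⟩ - 0.1593|001⟩ - 0.95i|111⟩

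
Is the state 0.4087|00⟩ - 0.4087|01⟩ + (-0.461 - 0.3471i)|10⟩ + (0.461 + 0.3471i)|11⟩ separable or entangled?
Separable

Writing the state as a|00⟩ + b|01⟩ + c|10⟩ + d|11⟩, it is a product state iff ad − bc = 0.
Here (a, b, c, d) = (0.4087, -0.4087, (-0.461 - 0.3471i), (0.461 + 0.3471i)): ad − bc = (0.4087)(0.461 + 0.3471i) − (-0.4087)(-0.461 - 0.3471i) = 0, so the state is separable.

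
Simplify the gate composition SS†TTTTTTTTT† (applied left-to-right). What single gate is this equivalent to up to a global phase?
T†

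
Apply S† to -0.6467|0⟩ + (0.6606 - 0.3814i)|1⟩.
-0.6467|0⟩ + (-0.3814 - 0.6606i)|1⟩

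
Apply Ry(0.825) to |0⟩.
0.9161|0⟩ + 0.4009|1⟩

Ry(0.825) = [[cos(θ/2), −sin(θ/2)], [sin(θ/2), cos(θ/2)]]; θ = 0.825, cos(θ/2) ≈ 0.916121, sin(θ/2) ≈ 0.400901.
With a = amp(|0⟩) = 1 and b = amp(|1⟩) = 0:
new amp(|0⟩) = (0.916121)·a + (-0.400901)·b = 0.9161
new amp(|1⟩) = (0.400901)·a + (0.916121)·b = 0.4009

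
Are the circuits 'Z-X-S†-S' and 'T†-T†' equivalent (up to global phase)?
No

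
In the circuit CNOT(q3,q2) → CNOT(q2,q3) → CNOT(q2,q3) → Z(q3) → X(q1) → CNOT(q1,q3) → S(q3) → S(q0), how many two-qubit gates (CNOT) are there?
4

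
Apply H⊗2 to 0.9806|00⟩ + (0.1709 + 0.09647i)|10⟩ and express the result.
(0.5758 + 0.04824i)|00⟩ + (0.5758 + 0.04824i)|01⟩ + (0.4049 - 0.04824i)|10⟩ + (0.4049 - 0.04824i)|11⟩

H⊗2 gives amp(|y⟩) = (1/2) Σ_x (−1)^(x·y) amp(|x⟩), where x·y is the number of positions in which both x and y have a 1.
|00⟩: (0.9806 + (0.1709 + 0.09647i))/2 = (0.5758 + 0.04824i)
|01⟩: (0.9806 + (0.1709 + 0.09647i))/2 = (0.5758 + 0.04824i)
|10⟩: (0.9806 - (0.1709 + 0.09647i))/2 = (0.4049 - 0.04824i)
|11⟩: (0.9806 - (0.1709 + 0.09647i))/2 = (0.4049 - 0.04824i)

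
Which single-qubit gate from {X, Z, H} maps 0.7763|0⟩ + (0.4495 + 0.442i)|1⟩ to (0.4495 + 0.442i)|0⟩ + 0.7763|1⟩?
X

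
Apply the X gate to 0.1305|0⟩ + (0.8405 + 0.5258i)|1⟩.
(0.8405 + 0.5258i)|0⟩ + 0.1305|1⟩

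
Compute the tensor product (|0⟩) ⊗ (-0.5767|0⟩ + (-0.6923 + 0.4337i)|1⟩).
-0.5767|00⟩ + (-0.6923 + 0.4337i)|01⟩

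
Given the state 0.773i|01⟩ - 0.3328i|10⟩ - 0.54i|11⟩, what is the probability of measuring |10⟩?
0.1108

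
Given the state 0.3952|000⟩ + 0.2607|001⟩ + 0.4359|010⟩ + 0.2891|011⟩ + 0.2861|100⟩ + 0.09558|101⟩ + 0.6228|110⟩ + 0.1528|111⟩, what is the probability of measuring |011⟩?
0.08358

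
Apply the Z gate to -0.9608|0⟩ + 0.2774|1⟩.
-0.9608|0⟩ - 0.2774|1⟩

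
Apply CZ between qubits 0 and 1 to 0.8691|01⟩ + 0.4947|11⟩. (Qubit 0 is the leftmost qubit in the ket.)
0.8691|01⟩ - 0.4947|11⟩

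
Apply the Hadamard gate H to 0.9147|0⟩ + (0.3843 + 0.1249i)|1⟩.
(0.9185 + 0.08832i)|0⟩ + (0.375 - 0.08832i)|1⟩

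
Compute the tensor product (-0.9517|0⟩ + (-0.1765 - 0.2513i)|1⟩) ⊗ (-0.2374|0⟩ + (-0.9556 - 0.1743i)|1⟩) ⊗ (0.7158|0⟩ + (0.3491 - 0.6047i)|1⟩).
0.1617|000⟩ + (0.07887 - 0.1366i)|001⟩ + (0.651 + 0.1187i)|010⟩ + (0.4178 - 0.492i)|011⟩ + (0.02999 + 0.0427i)|100⟩ + (0.0507 - 0.004511i)|101⟩ + (0.08938 + 0.1939i)|110⟩ + (0.2074 + 0.01907i)|111⟩

amp(|b₁b₂…⟩) = product of the factor amplitudes for bits b₁, b₂, …; only kets whose every factor amplitude is nonzero survive.
|000⟩: (-0.9517)(-0.2374)(0.7158) = 0.1617
|001⟩: (-0.9517)(-0.2374)(0.3491 - 0.6047i) = (0.07887 - 0.1366i)
|010⟩: (-0.9517)(-0.9556 - 0.1743i)(0.7158) = (0.651 + 0.1187i)
|011⟩: (-0.9517)(-0.9556 - 0.1743i)(0.3491 - 0.6047i) = (0.4178 - 0.492i)
|100⟩: (-0.1765 - 0.2513i)(-0.2374)(0.7158) = (0.02999 + 0.0427i)
|101⟩: (-0.1765 - 0.2513i)(-0.2374)(0.3491 - 0.6047i) = (0.0507 - 0.004511i)
|110⟩: (-0.1765 - 0.2513i)(-0.9556 - 0.1743i)(0.7158) = (0.08938 + 0.1939i)
|111⟩: (-0.1765 - 0.2513i)(-0.9556 - 0.1743i)(0.3491 - 0.6047i) = (0.2074 + 0.01907i)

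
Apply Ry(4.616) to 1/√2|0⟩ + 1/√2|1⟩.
-0.9988|0⟩ + 0.04818|1⟩

Ry(4.616) = [[cos(θ/2), −sin(θ/2)], [sin(θ/2), cos(θ/2)]]; θ = 4.616, cos(θ/2) ≈ -0.67222, sin(θ/2) ≈ 0.740351.
With a = amp(|0⟩) = 1/√2 and b = amp(|1⟩) = 1/√2:
new amp(|0⟩) = (-0.67222)·a + (-0.740351)·b = -0.9988
new amp(|1⟩) = (0.740351)·a + (-0.67222)·b = 0.04818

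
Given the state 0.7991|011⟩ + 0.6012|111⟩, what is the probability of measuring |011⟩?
0.6386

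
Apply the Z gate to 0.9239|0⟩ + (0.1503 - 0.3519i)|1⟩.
0.9239|0⟩ + (-0.1503 + 0.3519i)|1⟩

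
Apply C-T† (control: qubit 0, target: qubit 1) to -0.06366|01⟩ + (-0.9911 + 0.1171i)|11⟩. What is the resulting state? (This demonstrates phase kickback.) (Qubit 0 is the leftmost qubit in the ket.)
-0.06366|01⟩ + (-0.618 + 0.7836i)|11⟩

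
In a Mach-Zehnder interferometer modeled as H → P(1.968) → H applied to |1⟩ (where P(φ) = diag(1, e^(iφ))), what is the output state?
(0.6934 - 0.4611i)|0⟩ + (0.3066 + 0.4611i)|1⟩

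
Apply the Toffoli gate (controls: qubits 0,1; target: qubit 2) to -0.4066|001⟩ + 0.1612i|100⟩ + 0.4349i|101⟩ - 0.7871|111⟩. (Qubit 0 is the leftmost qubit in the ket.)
-0.4066|001⟩ + 0.1612i|100⟩ + 0.4349i|101⟩ - 0.7871|110⟩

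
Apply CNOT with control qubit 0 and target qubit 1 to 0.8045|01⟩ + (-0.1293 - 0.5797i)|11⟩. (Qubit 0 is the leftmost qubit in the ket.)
0.8045|01⟩ + (-0.1293 - 0.5797i)|10⟩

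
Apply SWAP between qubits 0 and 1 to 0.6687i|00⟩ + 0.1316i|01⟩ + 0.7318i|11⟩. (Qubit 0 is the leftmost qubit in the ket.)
0.6687i|00⟩ + 0.1316i|10⟩ + 0.7318i|11⟩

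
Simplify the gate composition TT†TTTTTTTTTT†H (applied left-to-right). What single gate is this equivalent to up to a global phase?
H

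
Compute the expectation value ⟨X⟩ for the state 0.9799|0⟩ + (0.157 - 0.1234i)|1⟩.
0.3077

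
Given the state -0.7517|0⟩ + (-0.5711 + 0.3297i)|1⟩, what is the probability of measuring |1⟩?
0.4349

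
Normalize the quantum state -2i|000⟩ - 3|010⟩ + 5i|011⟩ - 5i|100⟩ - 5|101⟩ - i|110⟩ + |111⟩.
-0.2108i|000⟩ - 0.3162|010⟩ + 0.527i|011⟩ - 0.527i|100⟩ - 0.527|101⟩ - 0.1054i|110⟩ + 0.1054|111⟩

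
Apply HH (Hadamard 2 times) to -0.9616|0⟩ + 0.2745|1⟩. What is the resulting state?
-0.9616|0⟩ + 0.2745|1⟩

H² = I, so an even number of Hadamards cancels: H^2 = I and the state is unchanged.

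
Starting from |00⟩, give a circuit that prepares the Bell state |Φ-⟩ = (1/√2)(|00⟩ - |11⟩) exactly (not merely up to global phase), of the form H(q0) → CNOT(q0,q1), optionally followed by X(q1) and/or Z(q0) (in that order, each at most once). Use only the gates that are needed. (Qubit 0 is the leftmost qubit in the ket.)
H(q0) → CNOT(q0,q1) → Z(q0)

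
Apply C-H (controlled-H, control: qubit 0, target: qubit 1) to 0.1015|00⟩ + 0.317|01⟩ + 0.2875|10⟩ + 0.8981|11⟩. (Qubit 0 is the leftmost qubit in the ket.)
0.1015|00⟩ + 0.317|01⟩ + 0.8383|10⟩ - 0.4318|11⟩

C-H leaves the control-|0⟩ kets |00⟩, |01⟩ unchanged and applies H to qubit 1 on the control-|1⟩ pair (|10⟩, |11⟩).
H = [[1/√2, 1/√2], [1/√2, -1/√2]].
With a = amp(|10⟩) = 0.2875 and b = amp(|11⟩) = 0.8981:
new amp(|10⟩) = (1/√2)·a + (1/√2)·b = 0.8383
new amp(|11⟩) = (1/√2)·a + (-1/√2)·b = -0.4318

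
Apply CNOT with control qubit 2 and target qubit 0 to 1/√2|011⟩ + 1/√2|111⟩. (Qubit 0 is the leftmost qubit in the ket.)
1/√2|011⟩ + 1/√2|111⟩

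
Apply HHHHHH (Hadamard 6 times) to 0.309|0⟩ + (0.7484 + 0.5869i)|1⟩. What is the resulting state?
0.309|0⟩ + (0.7484 + 0.5869i)|1⟩

H² = I, so an even number of Hadamards cancels: H^6 = I and the state is unchanged.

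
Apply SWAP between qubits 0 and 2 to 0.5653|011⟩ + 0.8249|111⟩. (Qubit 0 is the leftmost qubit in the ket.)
0.5653|110⟩ + 0.8249|111⟩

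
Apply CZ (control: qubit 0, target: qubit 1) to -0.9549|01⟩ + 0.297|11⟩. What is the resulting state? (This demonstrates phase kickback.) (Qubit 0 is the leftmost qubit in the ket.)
-0.9549|01⟩ - 0.297|11⟩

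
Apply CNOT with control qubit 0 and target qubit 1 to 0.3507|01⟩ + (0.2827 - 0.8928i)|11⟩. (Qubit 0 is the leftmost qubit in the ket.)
0.3507|01⟩ + (0.2827 - 0.8928i)|10⟩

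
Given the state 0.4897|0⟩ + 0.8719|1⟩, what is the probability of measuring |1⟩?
0.7602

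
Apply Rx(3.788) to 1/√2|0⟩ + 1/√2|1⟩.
(-0.2246 - 0.6705i)|0⟩ + (-0.2246 - 0.6705i)|1⟩

Rx(3.788) = [[cos(θ/2), −i·sin(θ/2)], [−i·sin(θ/2), cos(θ/2)]]; θ = 3.788, cos(θ/2) ≈ -0.317606, sin(θ/2) ≈ 0.948223.
With a = amp(|0⟩) = 1/√2 and b = amp(|1⟩) = 1/√2:
new amp(|0⟩) = (-0.317606)·a + (-0.948223i)·b = (-0.2246 - 0.6705i)
new amp(|1⟩) = (-0.948223i)·a + (-0.317606)·b = (-0.2246 - 0.6705i)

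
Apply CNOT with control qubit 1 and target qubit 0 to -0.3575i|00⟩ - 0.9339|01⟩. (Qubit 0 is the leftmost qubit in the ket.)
-0.3575i|00⟩ - 0.9339|11⟩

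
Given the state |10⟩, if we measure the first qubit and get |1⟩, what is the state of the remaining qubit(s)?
|0⟩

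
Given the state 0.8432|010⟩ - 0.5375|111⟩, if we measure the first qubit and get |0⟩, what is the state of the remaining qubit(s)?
|10⟩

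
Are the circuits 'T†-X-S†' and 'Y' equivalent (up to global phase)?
No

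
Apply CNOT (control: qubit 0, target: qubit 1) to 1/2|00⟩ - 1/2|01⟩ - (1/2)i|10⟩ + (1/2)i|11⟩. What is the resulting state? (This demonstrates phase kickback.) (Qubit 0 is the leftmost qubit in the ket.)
1/2|00⟩ - 1/2|01⟩ + (1/2)i|10⟩ - (1/2)i|11⟩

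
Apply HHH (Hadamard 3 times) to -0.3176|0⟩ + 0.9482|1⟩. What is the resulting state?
0.4459|0⟩ - 0.8951|1⟩

H² = I, so H^3 = H: a single Hadamard. With (a, b) = (-0.3176, 0.9482), H gives ((a + b)/√2, (a − b)/√2) = (0.4459, -0.8951).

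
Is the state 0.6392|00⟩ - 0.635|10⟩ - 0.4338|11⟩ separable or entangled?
Entangled

Writing the state as a|00⟩ + b|01⟩ + c|10⟩ + d|11⟩, it is a product state iff ad − bc = 0.
Here (a, b, c, d) = (0.6392, 0, -0.635, -0.4338): ad − bc = (0.6392)(-0.4338) − (0)(-0.635) = -0.2773 ≠ 0, so the state is entangled.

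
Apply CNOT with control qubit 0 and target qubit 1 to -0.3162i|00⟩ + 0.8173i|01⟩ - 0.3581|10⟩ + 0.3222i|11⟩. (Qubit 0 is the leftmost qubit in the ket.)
-0.3162i|00⟩ + 0.8173i|01⟩ + 0.3222i|10⟩ - 0.3581|11⟩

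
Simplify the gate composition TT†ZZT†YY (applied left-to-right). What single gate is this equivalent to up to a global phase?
T†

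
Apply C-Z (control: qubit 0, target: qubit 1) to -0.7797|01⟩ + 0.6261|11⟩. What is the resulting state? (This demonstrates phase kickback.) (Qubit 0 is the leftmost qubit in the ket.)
-0.7797|01⟩ - 0.6261|11⟩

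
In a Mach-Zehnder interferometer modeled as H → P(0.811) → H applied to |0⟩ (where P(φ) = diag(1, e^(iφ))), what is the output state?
(0.8444 + 0.3625i)|0⟩ + (0.1556 - 0.3625i)|1⟩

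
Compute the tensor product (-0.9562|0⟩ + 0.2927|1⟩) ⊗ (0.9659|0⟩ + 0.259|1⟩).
-0.9236|00⟩ - 0.2477|01⟩ + 0.2827|10⟩ + 0.07581|11⟩

amp(|b₁b₂…⟩) = product of the factor amplitudes for bits b₁, b₂, …; only kets whose every factor amplitude is nonzero survive.
|00⟩: (-0.9562)(0.9659) = -0.9236
|01⟩: (-0.9562)(0.259) = -0.2477
|10⟩: (0.2927)(0.9659) = 0.2827
|11⟩: (0.2927)(0.259) = 0.07581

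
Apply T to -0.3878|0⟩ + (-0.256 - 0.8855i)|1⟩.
-0.3878|0⟩ + (0.4451 - 0.8072i)|1⟩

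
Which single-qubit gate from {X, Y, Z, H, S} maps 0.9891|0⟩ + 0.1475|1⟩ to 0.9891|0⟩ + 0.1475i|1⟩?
S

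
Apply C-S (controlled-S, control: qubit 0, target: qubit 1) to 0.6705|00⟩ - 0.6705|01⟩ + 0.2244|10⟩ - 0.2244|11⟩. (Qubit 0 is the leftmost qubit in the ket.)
0.6705|00⟩ - 0.6705|01⟩ + 0.2244|10⟩ - 0.2244i|11⟩

C-S leaves the control-|0⟩ kets |00⟩, |01⟩ unchanged and applies S to qubit 1 on the control-|1⟩ pair (|10⟩, |11⟩).
S = [[1, 0], [0, i]].
With a = amp(|10⟩) = 0.2244 and b = amp(|11⟩) = -0.2244:
new amp(|10⟩) = (1)·a = 0.2244
new amp(|11⟩) = (i)·b = -0.2244i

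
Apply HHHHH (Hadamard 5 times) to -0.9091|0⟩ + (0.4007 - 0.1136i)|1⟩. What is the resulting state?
(-0.3595 - 0.08033i)|0⟩ + (-0.9262 + 0.08033i)|1⟩

H² = I, so H^5 = H: a single Hadamard. With (a, b) = (-0.9091, (0.4007 - 0.1136i)), H gives ((a + b)/√2, (a − b)/√2) = ((-0.3595 - 0.08033i), (-0.9262 + 0.08033i)).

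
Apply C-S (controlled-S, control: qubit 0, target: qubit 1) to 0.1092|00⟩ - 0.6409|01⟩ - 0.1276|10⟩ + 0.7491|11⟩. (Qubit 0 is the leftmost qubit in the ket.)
0.1092|00⟩ - 0.6409|01⟩ - 0.1276|10⟩ + 0.7491i|11⟩

C-S leaves the control-|0⟩ kets |00⟩, |01⟩ unchanged and applies S to qubit 1 on the control-|1⟩ pair (|10⟩, |11⟩).
S = [[1, 0], [0, i]].
With a = amp(|10⟩) = -0.1276 and b = amp(|11⟩) = 0.7491:
new amp(|10⟩) = (1)·a = -0.1276
new amp(|11⟩) = (i)·b = 0.7491i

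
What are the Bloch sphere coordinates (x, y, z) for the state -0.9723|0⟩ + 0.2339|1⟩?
(-0.4548, 0, 0.8907)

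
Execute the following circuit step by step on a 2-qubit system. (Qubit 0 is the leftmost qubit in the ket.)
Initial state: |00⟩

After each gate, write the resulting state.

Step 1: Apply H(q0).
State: 1/√2|00⟩ + 1/√2|10⟩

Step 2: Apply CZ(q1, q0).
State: 1/√2|00⟩ + 1/√2|10⟩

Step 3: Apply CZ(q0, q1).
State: 1/√2|00⟩ + 1/√2|10⟩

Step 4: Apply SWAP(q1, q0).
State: 1/√2|00⟩ + 1/√2|01⟩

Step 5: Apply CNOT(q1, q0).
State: 1/√2|00⟩ + 1/√2|11⟩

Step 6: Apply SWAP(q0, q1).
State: 1/√2|00⟩ + 1/√2|11⟩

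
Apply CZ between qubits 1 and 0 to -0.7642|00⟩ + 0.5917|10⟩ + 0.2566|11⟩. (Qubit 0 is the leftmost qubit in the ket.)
-0.7642|00⟩ + 0.5917|10⟩ - 0.2566|11⟩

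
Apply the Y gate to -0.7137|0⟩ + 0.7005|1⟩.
-0.7005i|0⟩ - 0.7137i|1⟩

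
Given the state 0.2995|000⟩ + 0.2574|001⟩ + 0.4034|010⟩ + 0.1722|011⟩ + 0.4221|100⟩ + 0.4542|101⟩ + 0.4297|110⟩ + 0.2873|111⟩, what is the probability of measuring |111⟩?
0.08254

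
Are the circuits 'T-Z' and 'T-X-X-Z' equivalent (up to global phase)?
Yes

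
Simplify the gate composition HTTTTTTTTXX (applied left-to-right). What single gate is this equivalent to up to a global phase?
H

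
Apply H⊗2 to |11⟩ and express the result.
1/2|00⟩ - 1/2|01⟩ - 1/2|10⟩ + 1/2|11⟩

H⊗2 gives amp(|y⟩) = (1/2) Σ_x (−1)^(x·y) amp(|x⟩), where x·y is the number of positions in which both x and y have a 1.
|00⟩: (1)/2 = 1/2
|01⟩: (-1)/2 = -1/2
|10⟩: (-1)/2 = -1/2
|11⟩: (1)/2 = 1/2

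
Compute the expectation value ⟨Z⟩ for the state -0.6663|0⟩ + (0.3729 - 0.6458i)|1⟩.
-0.1122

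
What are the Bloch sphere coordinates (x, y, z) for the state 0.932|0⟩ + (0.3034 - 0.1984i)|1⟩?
(0.5655, -0.3698, 0.7372)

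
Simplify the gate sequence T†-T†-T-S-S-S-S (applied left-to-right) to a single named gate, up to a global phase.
T†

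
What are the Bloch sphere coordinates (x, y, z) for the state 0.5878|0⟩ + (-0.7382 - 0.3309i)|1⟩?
(-0.8678, -0.389, -0.3089)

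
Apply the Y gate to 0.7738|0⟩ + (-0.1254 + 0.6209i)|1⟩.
(0.6209 + 0.1254i)|0⟩ + 0.7738i|1⟩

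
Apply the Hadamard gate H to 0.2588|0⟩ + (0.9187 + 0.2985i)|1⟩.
(0.8326 + 0.2111i)|0⟩ + (-0.4666 - 0.2111i)|1⟩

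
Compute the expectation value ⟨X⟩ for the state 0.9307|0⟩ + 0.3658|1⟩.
0.6809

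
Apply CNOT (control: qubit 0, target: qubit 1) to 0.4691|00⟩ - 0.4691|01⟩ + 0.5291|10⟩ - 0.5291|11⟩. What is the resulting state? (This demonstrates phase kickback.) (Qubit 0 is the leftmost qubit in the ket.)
0.4691|00⟩ - 0.4691|01⟩ - 0.5291|10⟩ + 0.5291|11⟩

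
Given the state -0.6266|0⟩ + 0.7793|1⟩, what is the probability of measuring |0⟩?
0.3926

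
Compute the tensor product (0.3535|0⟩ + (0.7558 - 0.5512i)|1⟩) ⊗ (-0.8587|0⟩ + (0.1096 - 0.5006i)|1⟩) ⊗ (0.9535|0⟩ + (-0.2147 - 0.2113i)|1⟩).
-0.2894|000⟩ + (0.06517 + 0.06414i)|001⟩ + (0.03694 - 0.1687i)|010⟩ + (-0.04571 + 0.02981i)|011⟩ + (-0.6188 + 0.4513i)|100⟩ + (0.2394 + 0.03551i)|101⟩ + (-0.1841 - 0.4184i)|110⟩ + (-0.05125 + 0.135i)|111⟩

amp(|b₁b₂…⟩) = product of the factor amplitudes for bits b₁, b₂, …; only kets whose every factor amplitude is nonzero survive.
|000⟩: (0.3535)(-0.8587)(0.9535) = -0.2894
|001⟩: (0.3535)(-0.8587)(-0.2147 - 0.2113i) = (0.06517 + 0.06414i)
|010⟩: (0.3535)(0.1096 - 0.5006i)(0.9535) = (0.03694 - 0.1687i)
|011⟩: (0.3535)(0.1096 - 0.5006i)(-0.2147 - 0.2113i) = (-0.04571 + 0.02981i)
|100⟩: (0.7558 - 0.5512i)(-0.8587)(0.9535) = (-0.6188 + 0.4513i)
|101⟩: (0.7558 - 0.5512i)(-0.8587)(-0.2147 - 0.2113i) = (0.2394 + 0.03551i)
|110⟩: (0.7558 - 0.5512i)(0.1096 - 0.5006i)(0.9535) = (-0.1841 - 0.4184i)
|111⟩: (0.7558 - 0.5512i)(0.1096 - 0.5006i)(-0.2147 - 0.2113i) = (-0.05125 + 0.135i)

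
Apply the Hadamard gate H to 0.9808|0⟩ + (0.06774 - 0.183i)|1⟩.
(0.7414 - 0.1294i)|0⟩ + (0.6456 + 0.1294i)|1⟩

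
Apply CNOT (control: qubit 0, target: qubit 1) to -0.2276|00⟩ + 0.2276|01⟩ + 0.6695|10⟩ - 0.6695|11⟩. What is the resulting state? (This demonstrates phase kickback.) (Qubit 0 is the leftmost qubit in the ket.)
-0.2276|00⟩ + 0.2276|01⟩ - 0.6695|10⟩ + 0.6695|11⟩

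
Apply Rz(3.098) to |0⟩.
(0.02179 - 0.9998i)|0⟩

Rz(3.098) = [[e^(−iθ/2), 0], [0, e^(iθ/2)]] with e^(±iθ/2) = cos(θ/2) ± i·sin(θ/2); θ = 3.098, cos(θ/2) ≈ 0.0217946, sin(θ/2) ≈ 0.999762.
With a = amp(|0⟩) = 1 and b = amp(|1⟩) = 0:
new amp(|0⟩) = (0.0217946 - 0.999762i)·a = (0.02179 - 0.9998i)
new amp(|1⟩) = (0.0217946 + 0.999762i)·b = 0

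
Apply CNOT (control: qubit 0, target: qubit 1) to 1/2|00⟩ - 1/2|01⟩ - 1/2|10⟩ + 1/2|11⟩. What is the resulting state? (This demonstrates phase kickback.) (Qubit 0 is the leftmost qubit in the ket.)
1/2|00⟩ - 1/2|01⟩ + 1/2|10⟩ - 1/2|11⟩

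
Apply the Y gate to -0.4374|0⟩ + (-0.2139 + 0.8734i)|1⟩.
(0.8734 + 0.2139i)|0⟩ - 0.4374i|1⟩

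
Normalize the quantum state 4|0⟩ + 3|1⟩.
0.8|0⟩ + 0.6|1⟩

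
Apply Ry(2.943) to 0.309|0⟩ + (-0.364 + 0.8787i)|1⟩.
(0.3928 - 0.8744i)|0⟩ + (0.2714 + 0.08711i)|1⟩

Ry(2.943) = [[cos(θ/2), −sin(θ/2)], [sin(θ/2), cos(θ/2)]]; θ = 2.943, cos(θ/2) ≈ 0.0991332, sin(θ/2) ≈ 0.995074.
With a = amp(|0⟩) = 0.309 and b = amp(|1⟩) = (-0.364 + 0.8787i):
new amp(|0⟩) = (0.0991332)·a + (-0.995074)·b = (0.3928 - 0.8744i)
new amp(|1⟩) = (0.995074)·a + (0.0991332)·b = (0.2714 + 0.08711i)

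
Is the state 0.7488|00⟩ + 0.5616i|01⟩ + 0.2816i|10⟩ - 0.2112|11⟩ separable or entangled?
Separable

Writing the state as a|00⟩ + b|01⟩ + c|10⟩ + d|11⟩, it is a product state iff ad − bc = 0.
Here (a, b, c, d) = (0.7488, 0.5616i, 0.2816i, -0.2112): ad − bc = (0.7488)(-0.2112) − (0.5616i)(0.2816i) = 0, so the state is separable.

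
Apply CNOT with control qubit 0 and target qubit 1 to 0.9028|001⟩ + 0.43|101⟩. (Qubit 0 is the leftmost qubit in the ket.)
0.9028|001⟩ + 0.43|111⟩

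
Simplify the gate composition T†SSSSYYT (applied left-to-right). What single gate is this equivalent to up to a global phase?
I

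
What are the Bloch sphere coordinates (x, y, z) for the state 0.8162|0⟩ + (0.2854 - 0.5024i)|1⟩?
(0.4659, -0.8201, 0.3323)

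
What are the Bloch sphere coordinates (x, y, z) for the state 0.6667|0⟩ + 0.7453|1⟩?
(0.9938, 0, -0.111)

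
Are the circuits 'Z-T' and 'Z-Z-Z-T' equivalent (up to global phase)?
Yes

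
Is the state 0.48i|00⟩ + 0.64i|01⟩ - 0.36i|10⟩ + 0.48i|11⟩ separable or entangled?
Entangled

Writing the state as a|00⟩ + b|01⟩ + c|10⟩ + d|11⟩, it is a product state iff ad − bc = 0.
Here (a, b, c, d) = (0.48i, 0.64i, -0.36i, 0.48i): ad − bc = (0.48i)(0.48i) − (0.64i)(-0.36i) = -0.4608 ≠ 0, so the state is entangled.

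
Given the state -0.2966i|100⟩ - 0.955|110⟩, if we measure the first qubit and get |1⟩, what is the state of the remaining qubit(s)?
-0.2966i|00⟩ - 0.955|10⟩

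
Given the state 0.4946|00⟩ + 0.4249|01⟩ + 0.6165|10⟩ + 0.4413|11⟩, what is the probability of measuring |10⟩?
0.3801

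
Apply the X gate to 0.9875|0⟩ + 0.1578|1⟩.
0.1578|0⟩ + 0.9875|1⟩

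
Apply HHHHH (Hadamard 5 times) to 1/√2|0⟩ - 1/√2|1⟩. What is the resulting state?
|1⟩

H² = I, so H^5 = H: a single Hadamard. With (a, b) = (1/√2, -1/√2), H gives ((a + b)/√2, (a − b)/√2) = (0, 1).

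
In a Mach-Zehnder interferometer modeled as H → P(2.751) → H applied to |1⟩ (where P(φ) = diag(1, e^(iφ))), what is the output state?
(0.9623 - 0.1904i)|0⟩ + (0.03766 + 0.1904i)|1⟩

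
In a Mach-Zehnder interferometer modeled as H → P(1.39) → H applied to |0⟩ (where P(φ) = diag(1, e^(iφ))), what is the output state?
(0.5899 + 0.4919i)|0⟩ + (0.4101 - 0.4919i)|1⟩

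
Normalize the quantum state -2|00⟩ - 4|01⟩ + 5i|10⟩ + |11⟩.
-0.2949|00⟩ - 0.5898|01⟩ + 0.7372i|10⟩ + 0.1474|11⟩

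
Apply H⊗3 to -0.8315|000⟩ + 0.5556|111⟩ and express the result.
-0.09755|000⟩ - 0.4904|001⟩ - 0.4904|010⟩ - 0.09755|011⟩ - 0.4904|100⟩ - 0.09755|101⟩ - 0.09755|110⟩ - 0.4904|111⟩

H⊗3 gives amp(|y⟩) = (1/2√2) Σ_x (−1)^(x·y) amp(|x⟩), where x·y is the number of positions in which both x and y have a 1.
|000⟩: (-0.8315 + 0.5556)/(2√2) = -0.09755
|001⟩: (-0.8315 - 0.5556)/(2√2) = -0.4904
|010⟩: (-0.8315 - 0.5556)/(2√2) = -0.4904
|011⟩: (-0.8315 + 0.5556)/(2√2) = -0.09755
|100⟩: (-0.8315 - 0.5556)/(2√2) = -0.4904
|101⟩: (-0.8315 + 0.5556)/(2√2) = -0.09755
|110⟩: (-0.8315 + 0.5556)/(2√2) = -0.09755
|111⟩: (-0.8315 - 0.5556)/(2√2) = -0.4904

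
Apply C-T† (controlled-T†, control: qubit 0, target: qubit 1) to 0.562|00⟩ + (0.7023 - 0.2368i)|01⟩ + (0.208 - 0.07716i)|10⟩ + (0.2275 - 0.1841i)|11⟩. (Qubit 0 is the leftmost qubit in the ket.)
0.562|00⟩ + (0.7023 - 0.2368i)|01⟩ + (0.208 - 0.07716i)|10⟩ + (0.03069 - 0.291i)|11⟩

C-T† leaves the control-|0⟩ kets |00⟩, |01⟩ unchanged and applies T† to qubit 1 on the control-|1⟩ pair (|10⟩, |11⟩).
T† = [[1, 0], [0, (1/√2 - (1/√2)i)]].
With a = amp(|10⟩) = (0.208 - 0.07716i) and b = amp(|11⟩) = (0.2275 - 0.1841i):
new amp(|10⟩) = (1)·a = (0.208 - 0.07716i)
new amp(|11⟩) = (1/√2 - (1/√2)i)·b = (0.03069 - 0.291i)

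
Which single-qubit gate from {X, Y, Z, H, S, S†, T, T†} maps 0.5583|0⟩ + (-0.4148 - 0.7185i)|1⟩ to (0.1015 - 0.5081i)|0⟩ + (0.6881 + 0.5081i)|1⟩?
H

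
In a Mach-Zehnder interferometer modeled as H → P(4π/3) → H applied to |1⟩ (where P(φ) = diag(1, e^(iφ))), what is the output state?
(0.75 + 0.433i)|0⟩ + (0.25 - 0.433i)|1⟩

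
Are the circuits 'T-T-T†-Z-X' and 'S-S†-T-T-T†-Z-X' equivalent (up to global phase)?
Yes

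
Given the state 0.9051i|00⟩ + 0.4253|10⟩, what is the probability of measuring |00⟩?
0.8192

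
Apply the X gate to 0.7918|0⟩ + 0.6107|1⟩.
0.6107|0⟩ + 0.7918|1⟩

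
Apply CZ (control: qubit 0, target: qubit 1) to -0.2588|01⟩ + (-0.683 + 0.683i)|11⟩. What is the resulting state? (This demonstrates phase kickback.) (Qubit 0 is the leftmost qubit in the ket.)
-0.2588|01⟩ + (0.683 - 0.683i)|11⟩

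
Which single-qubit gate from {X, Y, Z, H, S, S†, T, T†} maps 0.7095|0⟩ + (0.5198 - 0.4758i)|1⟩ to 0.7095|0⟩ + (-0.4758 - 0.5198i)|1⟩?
S†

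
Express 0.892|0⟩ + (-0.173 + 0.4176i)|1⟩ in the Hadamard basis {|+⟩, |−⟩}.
(0.5084 + 0.2953i)|+⟩ + (0.7531 - 0.2953i)|−⟩

With |ψ⟩ = α|0⟩ + β|1⟩, the Hadamard-basis coefficients are ⟨+|ψ⟩ = (α + β)/√2 and ⟨−|ψ⟩ = (α − β)/√2.
Here α = 0.892, β = (-0.173 + 0.4176i): (α + β)/√2 = (0.5084 + 0.2953i), (α − β)/√2 = (0.7531 - 0.2953i).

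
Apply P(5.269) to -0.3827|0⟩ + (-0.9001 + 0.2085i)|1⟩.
-0.3827|0⟩ + (-0.2985 + 0.8744i)|1⟩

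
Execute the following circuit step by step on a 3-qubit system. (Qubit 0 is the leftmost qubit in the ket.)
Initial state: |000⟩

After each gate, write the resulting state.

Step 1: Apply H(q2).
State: 1/√2|000⟩ + 1/√2|001⟩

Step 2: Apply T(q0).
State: 1/√2|000⟩ + 1/√2|001⟩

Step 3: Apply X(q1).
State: 1/√2|010⟩ + 1/√2|011⟩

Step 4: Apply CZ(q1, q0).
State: 1/√2|010⟩ + 1/√2|011⟩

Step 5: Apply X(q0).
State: 1/√2|110⟩ + 1/√2|111⟩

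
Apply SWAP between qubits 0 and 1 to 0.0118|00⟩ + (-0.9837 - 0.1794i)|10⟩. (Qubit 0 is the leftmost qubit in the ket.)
0.0118|00⟩ + (-0.9837 - 0.1794i)|01⟩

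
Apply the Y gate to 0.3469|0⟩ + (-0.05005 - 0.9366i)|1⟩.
(-0.9366 + 0.05005i)|0⟩ + 0.3469i|1⟩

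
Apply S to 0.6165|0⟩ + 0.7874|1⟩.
0.6165|0⟩ + 0.7874i|1⟩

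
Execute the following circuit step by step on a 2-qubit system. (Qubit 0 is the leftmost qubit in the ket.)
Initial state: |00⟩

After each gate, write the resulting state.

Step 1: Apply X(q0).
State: |10⟩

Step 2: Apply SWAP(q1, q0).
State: |01⟩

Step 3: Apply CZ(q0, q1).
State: |01⟩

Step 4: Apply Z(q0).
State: |01⟩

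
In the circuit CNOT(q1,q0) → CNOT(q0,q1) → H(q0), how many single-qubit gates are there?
1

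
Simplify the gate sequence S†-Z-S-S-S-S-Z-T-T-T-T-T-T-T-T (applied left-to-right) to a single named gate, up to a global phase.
S†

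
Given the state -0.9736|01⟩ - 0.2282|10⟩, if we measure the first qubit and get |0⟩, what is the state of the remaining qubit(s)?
-|1⟩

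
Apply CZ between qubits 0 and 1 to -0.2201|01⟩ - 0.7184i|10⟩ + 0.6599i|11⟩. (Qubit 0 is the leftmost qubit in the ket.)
-0.2201|01⟩ - 0.7184i|10⟩ - 0.6599i|11⟩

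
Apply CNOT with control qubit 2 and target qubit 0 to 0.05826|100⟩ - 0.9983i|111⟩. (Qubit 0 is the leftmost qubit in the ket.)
-0.9983i|011⟩ + 0.05826|100⟩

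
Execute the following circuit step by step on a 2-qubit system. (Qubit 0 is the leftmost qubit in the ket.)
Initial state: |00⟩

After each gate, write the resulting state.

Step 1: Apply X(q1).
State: |01⟩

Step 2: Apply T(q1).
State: (1/√2 + (1/√2)i)|01⟩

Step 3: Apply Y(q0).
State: (-1/√2 + (1/√2)i)|11⟩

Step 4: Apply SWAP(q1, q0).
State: (-1/√2 + (1/√2)i)|11⟩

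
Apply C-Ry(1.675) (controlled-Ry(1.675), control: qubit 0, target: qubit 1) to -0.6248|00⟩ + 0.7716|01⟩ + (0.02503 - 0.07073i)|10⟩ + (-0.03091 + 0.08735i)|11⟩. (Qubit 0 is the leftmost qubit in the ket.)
-0.6248|00⟩ + 0.7716|01⟩ + (0.03972 - 0.1122i)|10⟩ + (-0.002092 + 0.005915i)|11⟩

C-Ry(1.675) leaves the control-|0⟩ kets |00⟩, |01⟩ unchanged and applies Ry(1.675) to qubit 1 on the control-|1⟩ pair (|10⟩, |11⟩).
Ry(1.675) = [[cos(θ/2), −sin(θ/2)], [sin(θ/2), cos(θ/2)]]; θ = 1.675, cos(θ/2) ≈ 0.669322, sin(θ/2) ≈ 0.742972.
With a = amp(|10⟩) = (0.02503 - 0.07073i) and b = amp(|11⟩) = (-0.03091 + 0.08735i):
new amp(|10⟩) = (0.669322)·a + (-0.742972)·b = (0.03972 - 0.1122i)
new amp(|11⟩) = (0.742972)·a + (0.669322)·b = (-0.002092 + 0.005915i)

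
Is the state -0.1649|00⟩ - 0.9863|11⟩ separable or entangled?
Entangled

Writing the state as a|00⟩ + b|01⟩ + c|10⟩ + d|11⟩, it is a product state iff ad − bc = 0.
Here (a, b, c, d) = (-0.1649, 0, 0, -0.9863): ad − bc = (-0.1649)(-0.9863) − (0)(0) = 0.1626 ≠ 0, so the state is entangled.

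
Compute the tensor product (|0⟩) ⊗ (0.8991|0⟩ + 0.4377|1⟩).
0.8991|00⟩ + 0.4377|01⟩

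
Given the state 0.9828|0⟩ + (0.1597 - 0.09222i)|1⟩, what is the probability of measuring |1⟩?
0.03401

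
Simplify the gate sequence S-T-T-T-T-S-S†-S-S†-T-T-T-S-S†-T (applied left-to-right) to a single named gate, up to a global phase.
S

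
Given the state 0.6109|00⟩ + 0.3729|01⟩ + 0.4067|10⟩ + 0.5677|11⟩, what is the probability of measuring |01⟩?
0.1391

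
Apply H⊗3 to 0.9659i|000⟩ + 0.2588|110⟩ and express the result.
(0.0915 + 0.3415i)|000⟩ + (0.0915 + 0.3415i)|001⟩ + (-0.0915 + 0.3415i)|010⟩ + (-0.0915 + 0.3415i)|011⟩ + (-0.0915 + 0.3415i)|100⟩ + (-0.0915 + 0.3415i)|101⟩ + (0.0915 + 0.3415i)|110⟩ + (0.0915 + 0.3415i)|111⟩

H⊗3 gives amp(|y⟩) = (1/2√2) Σ_x (−1)^(x·y) amp(|x⟩), where x·y is the number of positions in which both x and y have a 1.
|000⟩: (0.9659i + 0.2588)/(2√2) = (0.0915 + 0.3415i)
|001⟩: (0.9659i + 0.2588)/(2√2) = (0.0915 + 0.3415i)
|010⟩: (0.9659i - 0.2588)/(2√2) = (-0.0915 + 0.3415i)
|011⟩: (0.9659i - 0.2588)/(2√2) = (-0.0915 + 0.3415i)
|100⟩: (0.9659i - 0.2588)/(2√2) = (-0.0915 + 0.3415i)
|101⟩: (0.9659i - 0.2588)/(2√2) = (-0.0915 + 0.3415i)
|110⟩: (0.9659i + 0.2588)/(2√2) = (0.0915 + 0.3415i)
|111⟩: (0.9659i + 0.2588)/(2√2) = (0.0915 + 0.3415i)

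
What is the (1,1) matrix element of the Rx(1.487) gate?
0.7361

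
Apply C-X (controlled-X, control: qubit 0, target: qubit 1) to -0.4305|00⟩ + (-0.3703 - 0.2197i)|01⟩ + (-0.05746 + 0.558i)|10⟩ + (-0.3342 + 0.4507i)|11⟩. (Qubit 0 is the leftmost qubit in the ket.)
-0.4305|00⟩ + (-0.3703 - 0.2197i)|01⟩ + (-0.3342 + 0.4507i)|10⟩ + (-0.05746 + 0.558i)|11⟩

C-X leaves the control-|0⟩ kets |00⟩, |01⟩ unchanged and applies X to qubit 1 on the control-|1⟩ pair (|10⟩, |11⟩).
X = [[0, 1], [1, 0]].
With a = amp(|10⟩) = (-0.05746 + 0.558i) and b = amp(|11⟩) = (-0.3342 + 0.4507i):
new amp(|10⟩) = (1)·b = (-0.3342 + 0.4507i)
new amp(|11⟩) = (1)·a = (-0.05746 + 0.558i)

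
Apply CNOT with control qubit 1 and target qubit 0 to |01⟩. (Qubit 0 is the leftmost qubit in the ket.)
|11⟩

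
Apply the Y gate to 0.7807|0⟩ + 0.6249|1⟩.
-0.6249i|0⟩ + 0.7807i|1⟩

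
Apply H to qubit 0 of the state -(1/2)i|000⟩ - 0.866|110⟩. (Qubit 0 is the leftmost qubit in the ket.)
-(1/√8)i|000⟩ - 0.6124|010⟩ - (1/√8)i|100⟩ + 0.6124|110⟩

H on qubit 0 mixes each pair of kets that differ only in qubit 0: amplitudes (a, b) of (|…0…⟩, |…1…⟩) become ((a + b)/√2, (a − b)/√2). Kets absent from the input have amplitude 0.
(|000⟩, |100⟩): (a, b) = (-(1/2)i, 0) → (-(1/√8)i, -(1/√8)i)
(|010⟩, |110⟩): (a, b) = (0, -0.866) → (-0.6124, 0.6124)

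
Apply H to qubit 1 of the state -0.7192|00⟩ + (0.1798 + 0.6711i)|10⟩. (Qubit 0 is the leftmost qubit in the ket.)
-0.5086|00⟩ - 0.5086|01⟩ + (0.1271 + 0.4745i)|10⟩ + (0.1271 + 0.4745i)|11⟩

H on qubit 1 mixes each pair of kets that differ only in qubit 1: amplitudes (a, b) of (|…0…⟩, |…1…⟩) become ((a + b)/√2, (a − b)/√2). Kets absent from the input have amplitude 0.
(|00⟩, |01⟩): (a, b) = (-0.7192, 0) → (-0.5086, -0.5086)
(|10⟩, |11⟩): (a, b) = ((0.1798 + 0.6711i), 0) → ((0.1271 + 0.4745i), (0.1271 + 0.4745i))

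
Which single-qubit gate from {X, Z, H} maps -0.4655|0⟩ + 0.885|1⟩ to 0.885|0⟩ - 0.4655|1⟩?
X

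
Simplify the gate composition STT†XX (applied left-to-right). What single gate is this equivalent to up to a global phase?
S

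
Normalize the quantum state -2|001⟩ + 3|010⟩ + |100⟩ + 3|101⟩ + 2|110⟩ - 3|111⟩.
-0.3333|001⟩ + 1/2|010⟩ + 0.1667|100⟩ + 1/2|101⟩ + 0.3333|110⟩ - 1/2|111⟩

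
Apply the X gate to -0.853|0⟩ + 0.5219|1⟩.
0.5219|0⟩ - 0.853|1⟩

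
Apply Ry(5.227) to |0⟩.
-0.8638|0⟩ + 0.5039|1⟩

Ry(5.227) = [[cos(θ/2), −sin(θ/2)], [sin(θ/2), cos(θ/2)]]; θ = 5.227, cos(θ/2) ≈ -0.86377, sin(θ/2) ≈ 0.503887.
With a = amp(|0⟩) = 1 and b = amp(|1⟩) = 0:
new amp(|0⟩) = (-0.86377)·a + (-0.503887)·b = -0.8638
new amp(|1⟩) = (0.503887)·a + (-0.86377)·b = 0.5039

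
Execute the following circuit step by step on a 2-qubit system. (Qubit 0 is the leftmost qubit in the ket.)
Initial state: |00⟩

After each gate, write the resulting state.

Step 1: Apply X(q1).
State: |01⟩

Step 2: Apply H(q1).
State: 1/√2|00⟩ - 1/√2|01⟩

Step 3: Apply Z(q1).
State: 1/√2|00⟩ + 1/√2|01⟩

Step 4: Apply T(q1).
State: 1/√2|00⟩ + (1/2 + (1/2)i)|01⟩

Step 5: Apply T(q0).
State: 1/√2|00⟩ + (1/2 + (1/2)i)|01⟩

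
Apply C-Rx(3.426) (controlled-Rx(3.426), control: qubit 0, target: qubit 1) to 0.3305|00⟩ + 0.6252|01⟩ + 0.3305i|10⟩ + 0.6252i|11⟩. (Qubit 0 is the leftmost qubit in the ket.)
0.3305|00⟩ + 0.6252|01⟩ + (0.6189 - 0.04684i)|10⟩ + (0.3272 - 0.08861i)|11⟩

C-Rx(3.426) leaves the control-|0⟩ kets |00⟩, |01⟩ unchanged and applies Rx(3.426) to qubit 1 on the control-|1⟩ pair (|10⟩, |11⟩).
Rx(3.426) = [[cos(θ/2), −i·sin(θ/2)], [−i·sin(θ/2), cos(θ/2)]]; θ = 3.426, cos(θ/2) ≈ -0.141725, sin(θ/2) ≈ 0.989906.
With a = amp(|10⟩) = 0.3305i and b = amp(|11⟩) = 0.6252i:
new amp(|10⟩) = (-0.141725)·a + (-0.989906i)·b = (0.6189 - 0.04684i)
new amp(|11⟩) = (-0.989906i)·a + (-0.141725)·b = (0.3272 - 0.08861i)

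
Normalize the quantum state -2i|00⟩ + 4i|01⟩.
-(1/√5)i|00⟩ + 0.8944i|01⟩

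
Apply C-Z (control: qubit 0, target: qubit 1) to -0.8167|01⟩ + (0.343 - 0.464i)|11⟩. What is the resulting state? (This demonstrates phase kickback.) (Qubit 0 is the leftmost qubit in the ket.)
-0.8167|01⟩ + (-0.343 + 0.464i)|11⟩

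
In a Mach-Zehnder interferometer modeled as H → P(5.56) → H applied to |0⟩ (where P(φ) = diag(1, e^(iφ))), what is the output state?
(0.8749 - 0.3309i)|0⟩ + (0.1251 + 0.3309i)|1⟩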